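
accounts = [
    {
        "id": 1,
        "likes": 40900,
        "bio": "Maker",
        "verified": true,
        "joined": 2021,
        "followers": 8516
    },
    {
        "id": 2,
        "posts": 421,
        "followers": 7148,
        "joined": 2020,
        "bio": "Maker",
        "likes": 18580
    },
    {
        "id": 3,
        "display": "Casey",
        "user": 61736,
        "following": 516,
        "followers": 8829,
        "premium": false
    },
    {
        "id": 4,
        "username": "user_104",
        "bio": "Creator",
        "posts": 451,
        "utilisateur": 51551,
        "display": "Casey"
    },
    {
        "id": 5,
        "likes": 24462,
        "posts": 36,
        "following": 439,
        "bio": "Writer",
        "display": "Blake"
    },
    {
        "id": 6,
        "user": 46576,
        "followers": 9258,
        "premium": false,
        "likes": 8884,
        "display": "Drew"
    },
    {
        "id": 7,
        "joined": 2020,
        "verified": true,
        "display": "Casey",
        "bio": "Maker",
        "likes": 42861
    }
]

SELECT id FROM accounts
[1, 2, 3, 4, 5, 6, 7]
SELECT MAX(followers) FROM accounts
9258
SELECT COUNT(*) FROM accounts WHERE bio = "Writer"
1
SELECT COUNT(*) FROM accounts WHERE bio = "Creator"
1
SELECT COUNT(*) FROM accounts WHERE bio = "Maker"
3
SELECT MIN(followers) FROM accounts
7148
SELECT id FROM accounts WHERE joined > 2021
[]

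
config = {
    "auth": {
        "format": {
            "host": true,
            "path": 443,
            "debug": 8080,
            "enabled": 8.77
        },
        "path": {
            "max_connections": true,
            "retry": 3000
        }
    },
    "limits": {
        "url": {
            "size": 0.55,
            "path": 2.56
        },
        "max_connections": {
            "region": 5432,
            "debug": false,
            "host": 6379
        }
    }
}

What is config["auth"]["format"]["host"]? True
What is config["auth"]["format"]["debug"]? 8080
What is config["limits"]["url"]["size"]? 0.55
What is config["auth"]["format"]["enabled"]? 8.77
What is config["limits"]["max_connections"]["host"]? 6379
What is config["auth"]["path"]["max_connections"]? True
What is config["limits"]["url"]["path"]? 2.56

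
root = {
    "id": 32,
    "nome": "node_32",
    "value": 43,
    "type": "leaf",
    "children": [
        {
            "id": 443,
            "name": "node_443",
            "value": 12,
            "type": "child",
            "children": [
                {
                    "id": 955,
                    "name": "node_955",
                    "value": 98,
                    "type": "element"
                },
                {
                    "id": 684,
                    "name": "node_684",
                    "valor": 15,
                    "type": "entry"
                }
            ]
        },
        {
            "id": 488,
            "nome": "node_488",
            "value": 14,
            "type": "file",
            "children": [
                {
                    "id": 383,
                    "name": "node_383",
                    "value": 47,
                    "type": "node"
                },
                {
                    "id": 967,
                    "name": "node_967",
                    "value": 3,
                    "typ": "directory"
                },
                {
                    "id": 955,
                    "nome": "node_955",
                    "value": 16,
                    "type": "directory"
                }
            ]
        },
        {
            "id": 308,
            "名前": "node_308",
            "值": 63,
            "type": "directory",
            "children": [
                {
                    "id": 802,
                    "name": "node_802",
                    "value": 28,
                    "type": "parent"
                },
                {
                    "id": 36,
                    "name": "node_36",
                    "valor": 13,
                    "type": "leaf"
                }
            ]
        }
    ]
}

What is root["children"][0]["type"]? "child"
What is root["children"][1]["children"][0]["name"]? "node_383"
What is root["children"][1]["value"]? 14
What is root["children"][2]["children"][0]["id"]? 802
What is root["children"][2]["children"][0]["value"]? 28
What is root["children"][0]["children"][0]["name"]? "node_955"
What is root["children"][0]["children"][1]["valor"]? 15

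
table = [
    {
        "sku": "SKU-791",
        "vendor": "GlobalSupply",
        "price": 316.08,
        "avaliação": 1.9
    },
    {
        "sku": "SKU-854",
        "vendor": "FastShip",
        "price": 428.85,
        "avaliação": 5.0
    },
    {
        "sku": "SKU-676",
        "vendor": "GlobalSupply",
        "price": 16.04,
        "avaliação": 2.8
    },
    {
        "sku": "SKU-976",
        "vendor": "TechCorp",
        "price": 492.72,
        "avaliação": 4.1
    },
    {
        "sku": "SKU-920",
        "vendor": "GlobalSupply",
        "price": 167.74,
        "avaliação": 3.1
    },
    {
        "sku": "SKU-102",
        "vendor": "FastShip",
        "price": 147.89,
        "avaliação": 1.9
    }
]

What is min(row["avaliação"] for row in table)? 1.9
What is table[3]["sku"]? "SKU-976"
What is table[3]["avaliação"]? 4.1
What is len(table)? 6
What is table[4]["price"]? 167.74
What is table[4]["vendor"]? "GlobalSupply"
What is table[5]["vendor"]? "FastShip"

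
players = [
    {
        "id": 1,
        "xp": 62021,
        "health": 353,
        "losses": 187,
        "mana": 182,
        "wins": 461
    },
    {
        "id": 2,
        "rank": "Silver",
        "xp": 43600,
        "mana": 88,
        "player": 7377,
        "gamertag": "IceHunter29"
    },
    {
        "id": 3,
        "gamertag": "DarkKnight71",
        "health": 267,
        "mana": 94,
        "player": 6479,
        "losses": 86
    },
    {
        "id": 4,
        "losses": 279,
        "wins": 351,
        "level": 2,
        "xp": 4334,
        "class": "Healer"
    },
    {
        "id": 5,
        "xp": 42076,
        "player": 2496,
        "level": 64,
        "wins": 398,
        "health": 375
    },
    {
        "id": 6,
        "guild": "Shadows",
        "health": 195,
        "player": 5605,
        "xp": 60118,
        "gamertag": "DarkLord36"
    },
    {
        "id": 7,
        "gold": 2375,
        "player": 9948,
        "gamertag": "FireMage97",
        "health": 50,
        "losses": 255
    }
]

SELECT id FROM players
[1, 2, 3, 4, 5, 6, 7]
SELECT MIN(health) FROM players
50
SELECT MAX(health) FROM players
375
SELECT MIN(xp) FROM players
4334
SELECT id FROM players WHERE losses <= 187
[1, 3]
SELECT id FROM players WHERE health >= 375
[5]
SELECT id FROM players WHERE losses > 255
[4]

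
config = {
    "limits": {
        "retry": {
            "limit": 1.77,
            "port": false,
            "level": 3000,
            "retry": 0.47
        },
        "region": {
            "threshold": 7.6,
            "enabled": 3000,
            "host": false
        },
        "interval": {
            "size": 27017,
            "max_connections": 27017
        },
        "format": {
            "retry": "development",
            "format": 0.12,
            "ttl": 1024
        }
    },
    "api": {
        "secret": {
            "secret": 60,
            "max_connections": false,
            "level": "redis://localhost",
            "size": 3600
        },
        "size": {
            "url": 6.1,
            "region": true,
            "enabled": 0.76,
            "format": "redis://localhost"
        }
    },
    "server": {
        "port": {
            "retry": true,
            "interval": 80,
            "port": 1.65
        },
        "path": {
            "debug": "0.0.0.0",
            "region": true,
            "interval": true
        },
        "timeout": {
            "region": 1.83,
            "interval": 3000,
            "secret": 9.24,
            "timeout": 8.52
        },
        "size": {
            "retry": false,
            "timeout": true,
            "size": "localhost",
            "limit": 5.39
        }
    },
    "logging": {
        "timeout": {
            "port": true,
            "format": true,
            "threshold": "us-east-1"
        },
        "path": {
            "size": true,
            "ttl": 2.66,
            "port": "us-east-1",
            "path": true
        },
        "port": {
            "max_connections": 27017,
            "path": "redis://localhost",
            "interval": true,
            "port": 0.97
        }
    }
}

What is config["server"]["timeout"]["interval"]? 3000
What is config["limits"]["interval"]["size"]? 27017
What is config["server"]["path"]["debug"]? "0.0.0.0"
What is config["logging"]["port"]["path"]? "redis://localhost"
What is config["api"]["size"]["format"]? "redis://localhost"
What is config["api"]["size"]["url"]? 6.1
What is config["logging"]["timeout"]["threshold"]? "us-east-1"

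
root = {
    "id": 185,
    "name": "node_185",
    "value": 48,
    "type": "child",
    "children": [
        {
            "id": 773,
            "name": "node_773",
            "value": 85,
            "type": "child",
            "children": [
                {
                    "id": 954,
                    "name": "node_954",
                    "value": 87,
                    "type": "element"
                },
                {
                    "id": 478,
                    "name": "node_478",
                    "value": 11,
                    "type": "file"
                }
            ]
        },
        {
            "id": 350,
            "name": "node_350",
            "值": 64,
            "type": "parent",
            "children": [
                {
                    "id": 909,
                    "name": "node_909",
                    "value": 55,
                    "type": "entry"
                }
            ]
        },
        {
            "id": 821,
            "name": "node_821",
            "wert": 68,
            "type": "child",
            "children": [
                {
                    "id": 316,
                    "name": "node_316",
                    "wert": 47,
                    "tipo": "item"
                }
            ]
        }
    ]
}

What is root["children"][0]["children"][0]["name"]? "node_954"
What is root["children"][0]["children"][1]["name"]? "node_478"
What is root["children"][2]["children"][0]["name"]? "node_316"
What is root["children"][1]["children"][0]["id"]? 909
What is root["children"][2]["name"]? "node_821"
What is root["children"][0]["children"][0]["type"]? "element"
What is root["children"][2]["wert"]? 68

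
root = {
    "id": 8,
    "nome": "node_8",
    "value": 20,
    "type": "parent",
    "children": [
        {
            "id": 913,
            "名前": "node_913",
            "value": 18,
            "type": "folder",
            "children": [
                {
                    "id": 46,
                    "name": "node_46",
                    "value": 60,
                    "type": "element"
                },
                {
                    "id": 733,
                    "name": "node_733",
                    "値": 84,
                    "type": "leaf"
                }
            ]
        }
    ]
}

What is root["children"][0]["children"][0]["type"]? "element"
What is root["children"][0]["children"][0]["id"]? 46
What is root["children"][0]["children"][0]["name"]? "node_46"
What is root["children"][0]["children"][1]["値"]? 84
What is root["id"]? 8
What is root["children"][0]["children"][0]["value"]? 60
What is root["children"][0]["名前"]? "node_913"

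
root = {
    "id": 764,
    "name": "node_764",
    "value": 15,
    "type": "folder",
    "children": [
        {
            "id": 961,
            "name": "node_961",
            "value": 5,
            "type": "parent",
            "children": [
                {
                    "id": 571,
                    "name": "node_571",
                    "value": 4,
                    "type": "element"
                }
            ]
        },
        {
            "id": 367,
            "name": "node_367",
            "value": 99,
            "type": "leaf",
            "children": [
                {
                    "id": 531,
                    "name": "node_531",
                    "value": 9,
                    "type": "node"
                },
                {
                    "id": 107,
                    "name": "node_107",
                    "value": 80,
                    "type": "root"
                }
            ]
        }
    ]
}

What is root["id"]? 764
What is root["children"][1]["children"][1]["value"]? 80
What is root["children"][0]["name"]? "node_961"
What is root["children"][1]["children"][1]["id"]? 107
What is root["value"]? 15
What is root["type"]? "folder"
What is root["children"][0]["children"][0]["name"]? "node_571"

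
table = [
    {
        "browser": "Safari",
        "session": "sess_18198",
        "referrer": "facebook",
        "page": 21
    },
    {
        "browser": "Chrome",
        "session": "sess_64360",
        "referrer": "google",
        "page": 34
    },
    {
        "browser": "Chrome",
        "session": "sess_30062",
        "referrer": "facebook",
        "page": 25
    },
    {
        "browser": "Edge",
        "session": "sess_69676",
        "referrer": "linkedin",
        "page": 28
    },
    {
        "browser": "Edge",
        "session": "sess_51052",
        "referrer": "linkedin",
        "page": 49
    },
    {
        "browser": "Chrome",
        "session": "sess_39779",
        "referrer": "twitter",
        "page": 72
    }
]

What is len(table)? 6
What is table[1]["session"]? "sess_64360"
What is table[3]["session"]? "sess_69676"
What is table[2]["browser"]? "Chrome"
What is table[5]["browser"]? "Chrome"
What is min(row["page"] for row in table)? 21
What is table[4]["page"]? 49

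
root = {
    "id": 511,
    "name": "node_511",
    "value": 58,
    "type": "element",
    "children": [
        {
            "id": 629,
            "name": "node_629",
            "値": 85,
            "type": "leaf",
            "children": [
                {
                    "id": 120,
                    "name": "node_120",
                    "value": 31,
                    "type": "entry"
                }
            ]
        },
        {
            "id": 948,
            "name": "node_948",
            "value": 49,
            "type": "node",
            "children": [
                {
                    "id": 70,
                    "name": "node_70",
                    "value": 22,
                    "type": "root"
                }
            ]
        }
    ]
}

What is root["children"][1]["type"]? "node"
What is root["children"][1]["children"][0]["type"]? "root"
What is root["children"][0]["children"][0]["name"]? "node_120"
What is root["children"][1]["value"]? 49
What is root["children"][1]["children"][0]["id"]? 70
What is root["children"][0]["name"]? "node_629"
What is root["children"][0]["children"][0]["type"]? "entry"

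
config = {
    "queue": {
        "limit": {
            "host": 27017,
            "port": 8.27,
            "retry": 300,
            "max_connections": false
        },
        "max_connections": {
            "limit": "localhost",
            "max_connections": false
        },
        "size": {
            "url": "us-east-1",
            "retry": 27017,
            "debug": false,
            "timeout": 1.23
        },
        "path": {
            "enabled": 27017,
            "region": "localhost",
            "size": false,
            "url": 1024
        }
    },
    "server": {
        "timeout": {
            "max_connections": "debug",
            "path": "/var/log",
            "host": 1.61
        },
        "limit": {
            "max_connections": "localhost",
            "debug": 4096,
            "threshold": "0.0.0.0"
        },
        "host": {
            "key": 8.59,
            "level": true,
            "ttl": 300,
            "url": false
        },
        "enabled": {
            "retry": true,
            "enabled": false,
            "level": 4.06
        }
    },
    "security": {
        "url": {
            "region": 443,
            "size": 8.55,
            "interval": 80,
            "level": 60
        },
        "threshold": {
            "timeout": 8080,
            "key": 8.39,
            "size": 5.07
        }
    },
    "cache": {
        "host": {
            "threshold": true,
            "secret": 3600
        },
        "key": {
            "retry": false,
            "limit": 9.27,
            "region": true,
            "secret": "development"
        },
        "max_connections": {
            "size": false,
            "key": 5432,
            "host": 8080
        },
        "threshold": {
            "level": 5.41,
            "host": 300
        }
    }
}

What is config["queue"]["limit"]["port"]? 8.27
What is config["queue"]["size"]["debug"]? False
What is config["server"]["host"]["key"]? 8.59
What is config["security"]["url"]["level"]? 60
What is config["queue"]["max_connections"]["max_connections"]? False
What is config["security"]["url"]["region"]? 443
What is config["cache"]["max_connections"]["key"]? 5432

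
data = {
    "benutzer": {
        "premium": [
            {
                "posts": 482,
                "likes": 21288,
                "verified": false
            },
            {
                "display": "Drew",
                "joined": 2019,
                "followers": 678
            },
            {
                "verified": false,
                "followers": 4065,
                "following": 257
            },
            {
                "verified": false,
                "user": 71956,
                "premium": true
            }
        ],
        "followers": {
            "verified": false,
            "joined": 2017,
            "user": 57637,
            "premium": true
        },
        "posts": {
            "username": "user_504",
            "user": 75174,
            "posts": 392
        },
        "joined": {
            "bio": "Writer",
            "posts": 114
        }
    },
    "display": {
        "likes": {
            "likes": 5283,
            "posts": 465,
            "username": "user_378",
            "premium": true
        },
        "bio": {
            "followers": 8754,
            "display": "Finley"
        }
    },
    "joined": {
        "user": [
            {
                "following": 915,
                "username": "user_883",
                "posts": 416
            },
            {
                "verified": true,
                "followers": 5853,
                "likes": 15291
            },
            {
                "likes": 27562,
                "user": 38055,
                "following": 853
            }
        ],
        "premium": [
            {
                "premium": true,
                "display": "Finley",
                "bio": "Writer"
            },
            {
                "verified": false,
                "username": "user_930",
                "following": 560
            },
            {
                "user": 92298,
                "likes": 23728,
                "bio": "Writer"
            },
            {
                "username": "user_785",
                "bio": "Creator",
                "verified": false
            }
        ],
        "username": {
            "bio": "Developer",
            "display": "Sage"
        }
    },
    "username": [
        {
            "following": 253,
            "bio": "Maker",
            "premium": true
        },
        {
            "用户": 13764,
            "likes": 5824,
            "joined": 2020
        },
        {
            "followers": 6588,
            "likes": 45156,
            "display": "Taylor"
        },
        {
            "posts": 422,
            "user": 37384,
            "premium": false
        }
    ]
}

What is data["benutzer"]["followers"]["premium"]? True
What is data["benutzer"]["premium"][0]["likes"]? 21288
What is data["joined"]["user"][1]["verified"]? True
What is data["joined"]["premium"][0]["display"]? "Finley"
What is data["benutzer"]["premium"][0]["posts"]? 482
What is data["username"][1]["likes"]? 5824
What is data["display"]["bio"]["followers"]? 8754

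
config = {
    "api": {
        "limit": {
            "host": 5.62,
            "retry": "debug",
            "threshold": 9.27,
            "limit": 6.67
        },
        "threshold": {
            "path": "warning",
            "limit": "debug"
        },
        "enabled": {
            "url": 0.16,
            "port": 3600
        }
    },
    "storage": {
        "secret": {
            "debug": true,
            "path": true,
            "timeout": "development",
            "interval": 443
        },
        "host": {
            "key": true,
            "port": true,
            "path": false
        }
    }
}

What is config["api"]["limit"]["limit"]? 6.67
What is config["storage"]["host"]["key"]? True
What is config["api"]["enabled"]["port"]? 3600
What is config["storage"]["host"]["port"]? True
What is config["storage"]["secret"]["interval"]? 443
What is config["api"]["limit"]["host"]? 5.62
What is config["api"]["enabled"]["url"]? 0.16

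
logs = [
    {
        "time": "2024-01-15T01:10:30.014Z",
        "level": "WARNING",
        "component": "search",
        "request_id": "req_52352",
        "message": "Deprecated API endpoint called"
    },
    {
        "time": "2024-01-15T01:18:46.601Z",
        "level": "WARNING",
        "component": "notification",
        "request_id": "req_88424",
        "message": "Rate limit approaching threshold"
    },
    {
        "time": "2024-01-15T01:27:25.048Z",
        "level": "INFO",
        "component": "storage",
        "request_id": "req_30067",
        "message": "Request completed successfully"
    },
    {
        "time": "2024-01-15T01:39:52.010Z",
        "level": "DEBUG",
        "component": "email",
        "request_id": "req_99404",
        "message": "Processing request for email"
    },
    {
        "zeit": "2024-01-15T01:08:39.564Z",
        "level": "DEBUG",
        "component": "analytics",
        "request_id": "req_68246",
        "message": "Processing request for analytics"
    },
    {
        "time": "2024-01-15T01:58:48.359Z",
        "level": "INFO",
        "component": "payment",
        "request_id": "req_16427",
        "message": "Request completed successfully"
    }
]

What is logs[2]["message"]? "Request completed successfully"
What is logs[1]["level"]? "WARNING"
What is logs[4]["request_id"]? "req_68246"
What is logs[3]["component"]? "email"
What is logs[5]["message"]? "Request completed successfully"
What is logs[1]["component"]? "notification"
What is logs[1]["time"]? "2024-01-15T01:18:46.601Z"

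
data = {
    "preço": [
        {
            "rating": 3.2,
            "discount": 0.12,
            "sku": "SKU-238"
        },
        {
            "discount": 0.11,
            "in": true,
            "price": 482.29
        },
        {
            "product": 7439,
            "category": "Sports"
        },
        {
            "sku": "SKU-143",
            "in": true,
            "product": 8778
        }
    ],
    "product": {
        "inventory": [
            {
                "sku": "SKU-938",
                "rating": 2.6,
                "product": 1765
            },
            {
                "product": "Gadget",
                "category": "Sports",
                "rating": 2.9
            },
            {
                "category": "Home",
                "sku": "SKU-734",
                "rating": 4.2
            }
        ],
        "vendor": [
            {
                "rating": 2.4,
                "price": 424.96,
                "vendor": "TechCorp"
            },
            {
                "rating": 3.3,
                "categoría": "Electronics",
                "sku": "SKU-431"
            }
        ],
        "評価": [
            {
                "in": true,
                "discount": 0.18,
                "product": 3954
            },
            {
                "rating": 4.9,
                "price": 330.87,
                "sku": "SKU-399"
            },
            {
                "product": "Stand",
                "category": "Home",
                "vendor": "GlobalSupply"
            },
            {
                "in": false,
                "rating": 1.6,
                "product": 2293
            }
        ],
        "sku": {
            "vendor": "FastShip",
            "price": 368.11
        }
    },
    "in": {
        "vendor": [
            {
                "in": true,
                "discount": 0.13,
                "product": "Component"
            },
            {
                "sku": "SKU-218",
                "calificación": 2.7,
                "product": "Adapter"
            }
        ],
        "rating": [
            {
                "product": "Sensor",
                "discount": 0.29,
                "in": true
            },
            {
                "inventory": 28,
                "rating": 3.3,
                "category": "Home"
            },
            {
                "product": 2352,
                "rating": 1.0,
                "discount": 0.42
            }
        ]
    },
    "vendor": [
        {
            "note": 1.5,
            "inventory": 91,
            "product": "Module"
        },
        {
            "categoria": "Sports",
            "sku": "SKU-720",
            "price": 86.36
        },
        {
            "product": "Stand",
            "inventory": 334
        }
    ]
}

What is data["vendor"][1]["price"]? 86.36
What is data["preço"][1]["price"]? 482.29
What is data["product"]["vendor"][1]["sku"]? "SKU-431"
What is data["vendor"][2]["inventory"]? 334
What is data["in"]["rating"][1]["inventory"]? 28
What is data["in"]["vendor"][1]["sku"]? "SKU-218"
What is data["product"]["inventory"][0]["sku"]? "SKU-938"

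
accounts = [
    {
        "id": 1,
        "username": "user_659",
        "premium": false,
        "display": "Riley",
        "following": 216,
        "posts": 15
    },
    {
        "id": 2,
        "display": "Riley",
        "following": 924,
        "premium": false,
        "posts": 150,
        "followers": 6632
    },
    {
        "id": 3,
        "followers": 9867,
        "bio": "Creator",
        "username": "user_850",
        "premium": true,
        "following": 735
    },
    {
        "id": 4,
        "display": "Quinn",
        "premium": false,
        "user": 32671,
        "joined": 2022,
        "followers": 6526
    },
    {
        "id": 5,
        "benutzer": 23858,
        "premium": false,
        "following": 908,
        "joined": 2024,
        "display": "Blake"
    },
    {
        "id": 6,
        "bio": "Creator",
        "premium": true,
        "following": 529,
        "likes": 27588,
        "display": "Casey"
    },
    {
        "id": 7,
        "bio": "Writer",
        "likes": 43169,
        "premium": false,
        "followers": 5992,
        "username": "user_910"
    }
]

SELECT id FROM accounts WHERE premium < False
[]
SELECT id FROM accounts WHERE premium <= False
[1, 2, 4, 5, 7]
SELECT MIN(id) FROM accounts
1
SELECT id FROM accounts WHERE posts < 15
[]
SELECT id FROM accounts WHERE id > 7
[]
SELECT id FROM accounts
[1, 2, 3, 4, 5, 6, 7]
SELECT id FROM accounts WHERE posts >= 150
[2]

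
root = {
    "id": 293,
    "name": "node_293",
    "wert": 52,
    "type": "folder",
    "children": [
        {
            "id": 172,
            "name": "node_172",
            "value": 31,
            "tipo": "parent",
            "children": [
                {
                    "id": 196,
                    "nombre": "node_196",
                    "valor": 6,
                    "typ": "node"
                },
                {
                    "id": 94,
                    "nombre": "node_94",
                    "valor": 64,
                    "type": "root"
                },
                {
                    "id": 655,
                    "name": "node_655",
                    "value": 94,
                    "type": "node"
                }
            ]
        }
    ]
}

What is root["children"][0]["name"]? "node_172"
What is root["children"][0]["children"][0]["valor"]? 6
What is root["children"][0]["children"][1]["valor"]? 64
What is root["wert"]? 52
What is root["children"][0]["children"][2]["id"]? 655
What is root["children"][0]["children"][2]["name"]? "node_655"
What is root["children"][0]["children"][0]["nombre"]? "node_196"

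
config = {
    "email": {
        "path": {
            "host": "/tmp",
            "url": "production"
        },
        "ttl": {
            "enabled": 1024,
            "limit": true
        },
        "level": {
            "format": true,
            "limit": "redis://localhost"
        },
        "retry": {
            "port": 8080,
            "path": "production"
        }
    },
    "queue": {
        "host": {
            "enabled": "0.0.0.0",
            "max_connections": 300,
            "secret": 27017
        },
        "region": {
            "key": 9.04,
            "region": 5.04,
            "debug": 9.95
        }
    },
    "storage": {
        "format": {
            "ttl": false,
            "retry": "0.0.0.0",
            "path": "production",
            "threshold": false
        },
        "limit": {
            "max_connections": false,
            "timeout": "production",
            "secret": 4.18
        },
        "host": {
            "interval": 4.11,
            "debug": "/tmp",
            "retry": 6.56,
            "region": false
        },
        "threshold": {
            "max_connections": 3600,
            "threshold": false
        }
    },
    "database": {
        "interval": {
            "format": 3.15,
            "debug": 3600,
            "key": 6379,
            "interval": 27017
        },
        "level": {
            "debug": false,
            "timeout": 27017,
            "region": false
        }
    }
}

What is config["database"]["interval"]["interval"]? 27017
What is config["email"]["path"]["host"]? "/tmp"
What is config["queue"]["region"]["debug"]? 9.95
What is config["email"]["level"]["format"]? True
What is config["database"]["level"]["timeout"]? 27017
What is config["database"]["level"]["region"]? False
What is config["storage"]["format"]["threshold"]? False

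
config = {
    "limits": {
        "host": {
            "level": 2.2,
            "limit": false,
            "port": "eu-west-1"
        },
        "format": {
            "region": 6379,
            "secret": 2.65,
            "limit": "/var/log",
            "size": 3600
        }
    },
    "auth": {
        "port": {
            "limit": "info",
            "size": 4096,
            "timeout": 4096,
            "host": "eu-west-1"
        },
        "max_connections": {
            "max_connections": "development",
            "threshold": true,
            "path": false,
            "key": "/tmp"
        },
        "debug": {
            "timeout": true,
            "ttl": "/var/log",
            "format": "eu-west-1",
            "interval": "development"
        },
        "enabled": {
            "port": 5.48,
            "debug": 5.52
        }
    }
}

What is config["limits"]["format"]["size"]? 3600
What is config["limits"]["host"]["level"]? 2.2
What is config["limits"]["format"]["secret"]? 2.65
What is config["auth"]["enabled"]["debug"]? 5.52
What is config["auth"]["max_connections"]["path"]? False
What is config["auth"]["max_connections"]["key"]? "/tmp"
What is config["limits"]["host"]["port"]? "eu-west-1"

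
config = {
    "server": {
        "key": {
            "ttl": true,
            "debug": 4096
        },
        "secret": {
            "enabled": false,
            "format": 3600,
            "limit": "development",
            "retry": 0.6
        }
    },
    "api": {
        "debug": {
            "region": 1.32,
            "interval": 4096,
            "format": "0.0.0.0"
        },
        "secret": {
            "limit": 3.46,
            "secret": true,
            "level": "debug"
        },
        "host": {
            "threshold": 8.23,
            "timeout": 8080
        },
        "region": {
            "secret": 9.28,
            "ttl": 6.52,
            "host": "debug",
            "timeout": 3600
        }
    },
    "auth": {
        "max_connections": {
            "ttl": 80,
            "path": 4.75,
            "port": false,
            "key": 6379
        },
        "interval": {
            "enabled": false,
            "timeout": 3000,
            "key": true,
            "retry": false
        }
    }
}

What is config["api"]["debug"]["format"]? "0.0.0.0"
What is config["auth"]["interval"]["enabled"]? False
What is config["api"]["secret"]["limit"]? 3.46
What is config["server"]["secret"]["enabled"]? False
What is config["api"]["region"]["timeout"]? 3600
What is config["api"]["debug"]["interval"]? 4096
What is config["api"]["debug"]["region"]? 1.32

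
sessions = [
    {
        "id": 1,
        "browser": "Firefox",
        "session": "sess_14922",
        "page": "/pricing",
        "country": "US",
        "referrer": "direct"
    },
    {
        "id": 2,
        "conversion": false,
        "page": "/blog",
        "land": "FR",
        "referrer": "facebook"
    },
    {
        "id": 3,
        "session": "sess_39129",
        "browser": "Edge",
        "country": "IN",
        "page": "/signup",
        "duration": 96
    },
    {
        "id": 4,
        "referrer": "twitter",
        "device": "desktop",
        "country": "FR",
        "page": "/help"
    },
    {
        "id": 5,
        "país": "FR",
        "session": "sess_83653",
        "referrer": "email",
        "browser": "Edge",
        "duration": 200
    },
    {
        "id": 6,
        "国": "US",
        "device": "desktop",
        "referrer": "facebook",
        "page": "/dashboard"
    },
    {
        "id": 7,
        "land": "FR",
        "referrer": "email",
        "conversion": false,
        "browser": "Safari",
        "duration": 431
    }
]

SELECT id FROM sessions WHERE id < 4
[1, 2, 3]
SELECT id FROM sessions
[1, 2, 3, 4, 5, 6, 7]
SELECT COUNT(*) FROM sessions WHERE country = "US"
1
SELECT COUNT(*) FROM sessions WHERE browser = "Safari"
1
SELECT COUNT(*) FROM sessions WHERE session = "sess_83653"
1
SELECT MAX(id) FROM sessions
7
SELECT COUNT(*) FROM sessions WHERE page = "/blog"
1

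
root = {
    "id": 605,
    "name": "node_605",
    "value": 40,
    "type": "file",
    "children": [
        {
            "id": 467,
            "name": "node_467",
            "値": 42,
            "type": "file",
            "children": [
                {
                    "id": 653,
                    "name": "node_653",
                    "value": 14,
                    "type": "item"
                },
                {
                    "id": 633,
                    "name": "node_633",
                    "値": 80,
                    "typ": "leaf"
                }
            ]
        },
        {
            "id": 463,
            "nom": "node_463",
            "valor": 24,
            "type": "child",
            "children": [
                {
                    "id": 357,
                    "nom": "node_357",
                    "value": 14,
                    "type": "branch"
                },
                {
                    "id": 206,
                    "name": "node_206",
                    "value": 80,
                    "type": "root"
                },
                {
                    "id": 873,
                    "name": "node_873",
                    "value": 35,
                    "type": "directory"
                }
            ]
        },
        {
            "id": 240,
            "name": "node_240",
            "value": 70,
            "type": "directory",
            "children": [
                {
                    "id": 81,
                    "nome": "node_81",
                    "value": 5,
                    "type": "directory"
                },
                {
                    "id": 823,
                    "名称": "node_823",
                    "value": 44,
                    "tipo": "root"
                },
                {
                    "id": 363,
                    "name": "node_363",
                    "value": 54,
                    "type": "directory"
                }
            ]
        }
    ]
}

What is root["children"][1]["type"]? "child"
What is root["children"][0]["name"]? "node_467"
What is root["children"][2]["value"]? 70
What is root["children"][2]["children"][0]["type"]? "directory"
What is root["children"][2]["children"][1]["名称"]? "node_823"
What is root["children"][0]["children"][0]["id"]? 653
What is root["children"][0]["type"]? "file"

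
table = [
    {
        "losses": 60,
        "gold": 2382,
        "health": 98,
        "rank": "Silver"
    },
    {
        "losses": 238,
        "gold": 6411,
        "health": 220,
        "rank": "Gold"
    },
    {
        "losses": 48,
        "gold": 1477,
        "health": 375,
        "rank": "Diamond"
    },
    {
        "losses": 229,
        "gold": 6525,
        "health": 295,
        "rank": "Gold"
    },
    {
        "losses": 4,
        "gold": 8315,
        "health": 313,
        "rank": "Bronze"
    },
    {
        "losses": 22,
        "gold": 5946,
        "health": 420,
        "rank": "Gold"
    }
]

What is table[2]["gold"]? 1477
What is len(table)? 6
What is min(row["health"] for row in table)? 98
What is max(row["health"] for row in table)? 420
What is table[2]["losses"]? 48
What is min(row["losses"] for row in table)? 4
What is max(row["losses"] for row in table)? 238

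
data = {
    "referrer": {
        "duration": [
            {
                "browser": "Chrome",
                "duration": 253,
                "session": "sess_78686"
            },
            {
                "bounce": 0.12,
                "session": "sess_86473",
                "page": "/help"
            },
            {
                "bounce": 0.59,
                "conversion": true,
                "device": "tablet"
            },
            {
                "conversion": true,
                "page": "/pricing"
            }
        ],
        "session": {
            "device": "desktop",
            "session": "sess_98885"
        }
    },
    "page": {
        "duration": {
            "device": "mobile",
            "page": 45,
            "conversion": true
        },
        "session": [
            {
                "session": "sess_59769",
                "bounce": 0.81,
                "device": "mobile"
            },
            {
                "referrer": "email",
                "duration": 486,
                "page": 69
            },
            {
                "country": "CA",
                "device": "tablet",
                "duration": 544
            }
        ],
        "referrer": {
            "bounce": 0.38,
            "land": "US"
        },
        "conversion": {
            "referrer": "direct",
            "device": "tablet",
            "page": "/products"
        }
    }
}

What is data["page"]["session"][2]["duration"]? 544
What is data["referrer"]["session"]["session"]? "sess_98885"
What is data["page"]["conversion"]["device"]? "tablet"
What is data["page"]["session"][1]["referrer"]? "email"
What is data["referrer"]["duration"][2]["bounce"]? 0.59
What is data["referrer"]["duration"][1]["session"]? "sess_86473"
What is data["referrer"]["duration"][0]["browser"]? "Chrome"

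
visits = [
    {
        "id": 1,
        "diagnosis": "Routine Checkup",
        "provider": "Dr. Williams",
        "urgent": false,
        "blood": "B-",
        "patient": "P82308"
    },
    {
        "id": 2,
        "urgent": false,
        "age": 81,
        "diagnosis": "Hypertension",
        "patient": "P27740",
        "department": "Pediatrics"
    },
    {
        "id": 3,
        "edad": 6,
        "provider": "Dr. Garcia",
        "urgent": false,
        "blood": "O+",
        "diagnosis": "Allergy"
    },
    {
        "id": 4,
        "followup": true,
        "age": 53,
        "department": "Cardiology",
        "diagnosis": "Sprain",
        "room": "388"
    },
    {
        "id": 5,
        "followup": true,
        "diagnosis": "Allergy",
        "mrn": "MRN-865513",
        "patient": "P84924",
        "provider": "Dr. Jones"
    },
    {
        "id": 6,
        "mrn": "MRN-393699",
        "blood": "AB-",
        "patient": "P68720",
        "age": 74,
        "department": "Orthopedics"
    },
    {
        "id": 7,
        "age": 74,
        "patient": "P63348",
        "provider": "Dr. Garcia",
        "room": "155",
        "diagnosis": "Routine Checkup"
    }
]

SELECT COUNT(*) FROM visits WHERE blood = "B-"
1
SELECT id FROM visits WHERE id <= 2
[1, 2]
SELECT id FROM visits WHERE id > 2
[3, 4, 5, 6, 7]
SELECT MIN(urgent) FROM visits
False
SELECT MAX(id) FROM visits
7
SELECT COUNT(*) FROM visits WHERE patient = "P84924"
1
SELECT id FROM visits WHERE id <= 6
[1, 2, 3, 4, 5, 6]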